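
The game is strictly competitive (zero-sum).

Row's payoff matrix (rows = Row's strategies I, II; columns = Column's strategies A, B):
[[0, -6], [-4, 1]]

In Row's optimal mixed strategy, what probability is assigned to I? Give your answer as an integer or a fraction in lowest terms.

5/11

Row minima are -6 and -4, so Row's maximin is -4; column maxima are 0 and 1, so Column's minimax is 0. These differ, so the equilibrium is in mixed strategies.
Let Row play I with probability p. Column is indifferent when −4(1−p) = −6p + (1−p), giving p = 5/11.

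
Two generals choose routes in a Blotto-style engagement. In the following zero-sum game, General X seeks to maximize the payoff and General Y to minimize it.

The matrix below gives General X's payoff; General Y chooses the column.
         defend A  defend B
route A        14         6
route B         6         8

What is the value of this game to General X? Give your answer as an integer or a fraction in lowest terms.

38/5

Row minima are 6 and 6, so General X's maximin is 6; column maxima are 14 and 8, so General Y's minimax is 8. These differ, so the equilibrium is in mixed strategies.
Let General X play route A with probability p. General Y is indifferent when 14p + 6(1−p) = 6p + 8(1−p), giving p = 1/5.
Let General Y play defend A with probability q. General X is indifferent when 14q + 6(1−q) = 6q + 8(1−q), giving q = 1/5.
The value is 14·(1/5) + (6)·(4/5) = 38/5.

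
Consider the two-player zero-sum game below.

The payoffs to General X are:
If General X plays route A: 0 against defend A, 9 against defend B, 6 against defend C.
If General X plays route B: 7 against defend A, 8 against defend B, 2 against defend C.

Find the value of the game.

Column defend B is strictly dominated by defend C for General Y (it gives General X more in every row).
The remaining 2×2 game on (route A, route B) × (defend A, defend C) has no saddle point. Let General X play route A with probability p; indifference gives 7(1−p) = 6p + 2(1−p), so p = 5/11.
Similarly General Y's optimal q on defend A is 4/11, and the value is 0·(4/11) + (6)·(7/11) = 42/11.

42/11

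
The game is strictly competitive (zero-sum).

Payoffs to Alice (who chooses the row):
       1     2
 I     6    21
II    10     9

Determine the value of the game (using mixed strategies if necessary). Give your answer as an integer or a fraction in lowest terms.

Row minima are 6 and 9, so Alice's maximin is 9; column maxima are 10 and 21, so Bob's minimax is 10. These differ, so the equilibrium is in mixed strategies.
Let Alice play I with probability p. Bob is indifferent when 6p + 10(1−p) = 21p + 9(1−p), giving p = 1/16.
Let Bob play 1 with probability q. Alice is indifferent when 6q + 21(1−q) = 10q + 9(1−q), giving q = 3/4.
The value is 6·(3/4) + (21)·(1/4) = 39/4.

39/4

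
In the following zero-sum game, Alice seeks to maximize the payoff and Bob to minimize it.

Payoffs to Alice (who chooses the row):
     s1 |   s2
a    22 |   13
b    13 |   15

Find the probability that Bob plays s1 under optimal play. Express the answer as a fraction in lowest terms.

Row minima are 13 and 13, so Alice's maximin is 13; column maxima are 22 and 15, so Bob's minimax is 15. These differ, so the equilibrium is in mixed strategies.
Let Bob play s1 with probability q. Alice is indifferent when 22q + 13(1−q) = 13q + 15(1−q), giving q = 2/11.

2/11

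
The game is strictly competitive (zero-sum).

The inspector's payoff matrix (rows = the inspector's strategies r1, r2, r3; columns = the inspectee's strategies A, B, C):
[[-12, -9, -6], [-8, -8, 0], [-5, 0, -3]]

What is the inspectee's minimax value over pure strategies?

The worst case (largest entry) in each column is A: -5, B: 0, C: 0.
The best (smallest) of these is -5.

-5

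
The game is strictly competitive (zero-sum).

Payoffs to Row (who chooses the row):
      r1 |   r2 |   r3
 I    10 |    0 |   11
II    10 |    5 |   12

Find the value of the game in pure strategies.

5

Row minima: 0, 5 → Row's maximin is 5.
Column maxima: 10, 5, 12 → Column's minimax is 5.
They coincide at (II, r2), so the value is 5.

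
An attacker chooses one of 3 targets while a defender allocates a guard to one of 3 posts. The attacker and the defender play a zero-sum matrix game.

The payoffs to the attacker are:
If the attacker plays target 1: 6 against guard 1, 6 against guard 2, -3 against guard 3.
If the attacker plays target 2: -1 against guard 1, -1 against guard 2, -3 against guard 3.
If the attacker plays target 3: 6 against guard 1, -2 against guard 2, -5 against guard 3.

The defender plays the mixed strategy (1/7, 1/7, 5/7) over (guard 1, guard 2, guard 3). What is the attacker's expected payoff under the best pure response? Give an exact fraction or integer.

target 1: (6)·(1/7) + (6)·(1/7) + (-3)·(5/7) = -3/7.
target 2: (-1)·(1/7) + (-1)·(1/7) + (-3)·(5/7) = -17/7.
target 3: (6)·(1/7) + (-2)·(1/7) + (-5)·(5/7) = -3.
The best pure response is target 1 with expected payoff -3/7.

-3/7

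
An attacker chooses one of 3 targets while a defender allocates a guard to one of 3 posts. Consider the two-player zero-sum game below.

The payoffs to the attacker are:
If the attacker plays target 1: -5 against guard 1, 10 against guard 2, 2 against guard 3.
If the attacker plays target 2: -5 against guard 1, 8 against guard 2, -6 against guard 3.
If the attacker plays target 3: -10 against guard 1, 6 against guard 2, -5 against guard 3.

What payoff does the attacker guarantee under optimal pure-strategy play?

-5

Row minima: -5, -6, -10 → the attacker's maximin is -5.
Column maxima: -5, 10, 2 → the defender's minimax is -5.
They coincide at (target 1, guard 1), so the value is -5.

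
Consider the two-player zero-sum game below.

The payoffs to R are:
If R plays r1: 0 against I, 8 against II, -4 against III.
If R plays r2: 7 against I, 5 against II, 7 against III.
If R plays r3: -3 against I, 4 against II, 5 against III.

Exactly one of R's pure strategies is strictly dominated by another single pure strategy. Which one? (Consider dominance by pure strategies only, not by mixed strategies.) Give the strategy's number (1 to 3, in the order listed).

3

Compare r3 with r2: 7 > -3, 5 > 4, 7 > 5.
So r2 strictly dominates r3 for R; r3 is strictly dominated.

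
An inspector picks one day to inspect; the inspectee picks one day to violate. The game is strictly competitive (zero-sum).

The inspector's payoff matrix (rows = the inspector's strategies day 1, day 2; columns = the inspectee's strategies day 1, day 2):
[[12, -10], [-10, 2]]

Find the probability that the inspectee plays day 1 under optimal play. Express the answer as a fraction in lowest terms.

6/17

Row minima are -10 and -10, so the inspector's maximin is -10; column maxima are 12 and 2, so the inspectee's minimax is 2. These differ, so the equilibrium is in mixed strategies.
Let the inspectee play day 1 with probability q. The inspector is indifferent when 12q − 10(1−q) = −10q + 2(1−q), giving q = 6/17.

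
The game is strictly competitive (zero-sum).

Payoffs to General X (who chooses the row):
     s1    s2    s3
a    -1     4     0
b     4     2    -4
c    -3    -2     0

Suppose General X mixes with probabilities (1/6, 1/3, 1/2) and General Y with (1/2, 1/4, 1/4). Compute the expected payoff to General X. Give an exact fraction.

Against (1/2, 1/4, 1/4), each row's expected payoff is a: 1/2; b: 3/2; c: -2.
Taking the (1/6, 1/3, 1/2)-weighted average: (1/6)·(1/2) + (1/3)·(3/2) + (1/2)·(-2) = -5/12.

-5/12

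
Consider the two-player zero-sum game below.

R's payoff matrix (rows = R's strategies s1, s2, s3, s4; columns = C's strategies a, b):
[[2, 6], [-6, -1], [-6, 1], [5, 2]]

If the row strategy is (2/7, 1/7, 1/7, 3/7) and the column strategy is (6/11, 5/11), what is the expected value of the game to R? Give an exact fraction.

12/7

Against (6/11, 5/11), each row's expected payoff is s1: 42/11; s2: -41/11; s3: -31/11; s4: 40/11.
Taking the (2/7, 1/7, 1/7, 3/7)-weighted average: (2/7)·(42/11) + (1/7)·(-41/11) + (1/7)·(-31/11) + (3/7)·(40/11) = 12/7.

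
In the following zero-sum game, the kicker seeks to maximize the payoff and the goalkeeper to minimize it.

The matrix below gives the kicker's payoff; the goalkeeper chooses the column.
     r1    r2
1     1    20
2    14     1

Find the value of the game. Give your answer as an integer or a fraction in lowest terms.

279/32

Row minima are 1 and 1, so the kicker's maximin is 1; column maxima are 14 and 20, so the goalkeeper's minimax is 14. These differ, so the equilibrium is in mixed strategies.
Let the kicker play 1 with probability p. The goalkeeper is indifferent when p + 14(1−p) = 20p + (1−p), giving p = 13/32.
Let the goalkeeper play r1 with probability q. The kicker is indifferent when q + 20(1−q) = 14q + (1−q), giving q = 19/32.
The value is 1·(19/32) + (20)·(13/32) = 279/32.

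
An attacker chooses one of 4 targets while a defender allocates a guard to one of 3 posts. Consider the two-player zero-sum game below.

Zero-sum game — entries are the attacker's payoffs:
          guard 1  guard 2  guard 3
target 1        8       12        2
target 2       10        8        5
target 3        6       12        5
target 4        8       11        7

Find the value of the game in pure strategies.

7

Row minima: 2, 5, 5, 7 → the attacker's maximin is 7.
Column maxima: 10, 12, 7 → the defender's minimax is 7.
They coincide at (target 4, guard 3), so the value is 7.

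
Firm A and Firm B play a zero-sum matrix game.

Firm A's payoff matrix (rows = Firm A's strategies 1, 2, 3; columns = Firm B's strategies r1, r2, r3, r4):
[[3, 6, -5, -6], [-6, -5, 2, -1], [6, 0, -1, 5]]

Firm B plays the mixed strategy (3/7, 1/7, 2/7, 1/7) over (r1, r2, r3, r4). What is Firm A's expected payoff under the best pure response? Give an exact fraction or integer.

3

1: (3)·(3/7) + (6)·(1/7) + (-5)·(2/7) + (-6)·(1/7) = -1/7.
2: (-6)·(3/7) + (-5)·(1/7) + (2)·(2/7) + (-1)·(1/7) = -20/7.
3: (6)·(3/7) + (0)·(1/7) + (-1)·(2/7) + (5)·(1/7) = 3.
The best pure response is 3 with expected payoff 3.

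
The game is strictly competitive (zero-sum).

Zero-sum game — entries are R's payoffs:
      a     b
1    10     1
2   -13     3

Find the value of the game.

43/25

Row minima are 1 and -13, so R's maximin is 1; column maxima are 10 and 3, so C's minimax is 3. These differ, so the equilibrium is in mixed strategies.
Let R play 1 with probability p. C is indifferent when 10p − 13(1−p) = p + 3(1−p), giving p = 16/25.
Let C play a with probability q. R is indifferent when 10q + (1−q) = −13q + 3(1−q), giving q = 2/25.
The value is 10·(2/25) + (1)·(23/25) = 43/25.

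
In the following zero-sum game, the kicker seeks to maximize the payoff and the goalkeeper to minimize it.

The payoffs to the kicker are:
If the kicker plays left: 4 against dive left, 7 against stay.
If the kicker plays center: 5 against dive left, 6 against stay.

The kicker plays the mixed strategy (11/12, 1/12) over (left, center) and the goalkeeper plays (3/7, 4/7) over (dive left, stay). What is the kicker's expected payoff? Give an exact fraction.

Against (3/7, 4/7), each row's expected payoff is left: 40/7; center: 39/7.
Taking the (11/12, 1/12)-weighted average: (11/12)·(40/7) + (1/12)·(39/7) = 479/84.

479/84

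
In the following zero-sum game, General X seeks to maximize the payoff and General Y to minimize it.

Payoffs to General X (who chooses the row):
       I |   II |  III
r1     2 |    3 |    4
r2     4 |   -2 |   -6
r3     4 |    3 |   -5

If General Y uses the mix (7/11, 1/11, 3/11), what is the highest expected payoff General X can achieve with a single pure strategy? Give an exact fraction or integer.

29/11

r1: (2)·(7/11) + (3)·(1/11) + (4)·(3/11) = 29/11.
r2: (4)·(7/11) + (-2)·(1/11) + (-6)·(3/11) = 8/11.
r3: (4)·(7/11) + (3)·(1/11) + (-5)·(3/11) = 16/11.
The best pure response is r1 with expected payoff 29/11.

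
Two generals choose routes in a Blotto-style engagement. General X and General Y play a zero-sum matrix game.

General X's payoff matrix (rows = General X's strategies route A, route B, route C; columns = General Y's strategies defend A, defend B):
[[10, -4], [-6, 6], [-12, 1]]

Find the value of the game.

Row route C is strictly dominated by row route B, so General X never plays it.
The remaining 2×2 game on (route A, route B) × (defend A, defend B) has no saddle point. Let General X play route A with probability p; indifference gives 10p − 6(1−p) = −4p + 6(1−p), so p = 6/13.
Similarly General Y's optimal q on defend A is 5/13, and the value is 10·(5/13) + (-4)·(8/13) = 18/13.

18/13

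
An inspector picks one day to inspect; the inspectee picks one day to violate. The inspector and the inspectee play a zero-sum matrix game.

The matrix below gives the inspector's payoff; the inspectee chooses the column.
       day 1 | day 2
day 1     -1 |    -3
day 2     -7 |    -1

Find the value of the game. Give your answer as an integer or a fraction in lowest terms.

-5/2

Row minima are -3 and -7, so the inspector's maximin is -3; column maxima are -1 and -1, so the inspectee's minimax is -1. These differ, so the equilibrium is in mixed strategies.
Let the inspector play day 1 with probability p. The inspectee is indifferent when −p − 7(1−p) = −3p − (1−p), giving p = 3/4.
Let the inspectee play day 1 with probability q. The inspector is indifferent when −q − 3(1−q) = −7q − (1−q), giving q = 1/4.
The value is -1·(1/4) + (-3)·(3/4) = -5/2.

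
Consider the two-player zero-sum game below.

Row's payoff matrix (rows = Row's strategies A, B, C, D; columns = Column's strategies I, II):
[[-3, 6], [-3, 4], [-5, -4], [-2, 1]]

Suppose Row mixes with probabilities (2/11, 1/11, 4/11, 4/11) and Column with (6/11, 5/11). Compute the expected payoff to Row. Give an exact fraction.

-202/121

Against (6/11, 5/11), each row's expected payoff is A: 12/11; B: 2/11; C: -50/11; D: -7/11.
Taking the (2/11, 1/11, 4/11, 4/11)-weighted average: (2/11)·(12/11) + (1/11)·(2/11) + (4/11)·(-50/11) + (4/11)·(-7/11) = -202/121.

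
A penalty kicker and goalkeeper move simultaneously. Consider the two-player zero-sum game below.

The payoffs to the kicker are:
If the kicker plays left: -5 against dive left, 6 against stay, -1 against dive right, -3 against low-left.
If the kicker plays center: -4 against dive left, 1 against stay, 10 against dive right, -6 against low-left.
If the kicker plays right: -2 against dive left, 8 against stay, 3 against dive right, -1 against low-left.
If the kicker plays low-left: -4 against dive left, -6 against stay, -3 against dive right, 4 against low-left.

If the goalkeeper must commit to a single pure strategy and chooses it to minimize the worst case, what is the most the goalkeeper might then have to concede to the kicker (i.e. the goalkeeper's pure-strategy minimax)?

-2

The worst case (largest entry) in each column is dive left: -2, stay: 8, dive right: 10, low-left: 4.
The best (smallest) of these is -2.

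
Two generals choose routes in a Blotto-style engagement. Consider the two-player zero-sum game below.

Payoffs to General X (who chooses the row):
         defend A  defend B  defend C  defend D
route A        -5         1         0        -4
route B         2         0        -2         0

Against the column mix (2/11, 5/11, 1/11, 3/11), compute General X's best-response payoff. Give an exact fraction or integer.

route A: (-5)·(2/11) + (1)·(5/11) + (0)·(1/11) + (-4)·(3/11) = -17/11.
route B: (2)·(2/11) + (0)·(5/11) + (-2)·(1/11) + (0)·(3/11) = 2/11.
The best pure response is route B with expected payoff 2/11.

2/11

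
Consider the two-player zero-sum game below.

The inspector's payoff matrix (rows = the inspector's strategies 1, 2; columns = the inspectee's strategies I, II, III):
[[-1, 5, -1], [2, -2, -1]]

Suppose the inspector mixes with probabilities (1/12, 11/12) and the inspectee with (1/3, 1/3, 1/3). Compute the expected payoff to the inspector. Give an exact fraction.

Against (1/3, 1/3, 1/3), each row's expected payoff is 1: 1; 2: -1/3.
Taking the (1/12, 11/12)-weighted average: (1/12)·(1) + (11/12)·(-1/3) = -2/9.

-2/9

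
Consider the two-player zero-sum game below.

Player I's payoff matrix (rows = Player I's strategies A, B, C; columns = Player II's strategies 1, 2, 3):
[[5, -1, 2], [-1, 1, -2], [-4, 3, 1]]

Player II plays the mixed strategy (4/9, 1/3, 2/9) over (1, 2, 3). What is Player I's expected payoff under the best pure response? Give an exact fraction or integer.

7/3

A: (5)·(4/9) + (-1)·(1/3) + (2)·(2/9) = 7/3.
B: (-1)·(4/9) + (1)·(1/3) + (-2)·(2/9) = -5/9.
C: (-4)·(4/9) + (3)·(1/3) + (1)·(2/9) = -5/9.
The best pure response is A with expected payoff 7/3.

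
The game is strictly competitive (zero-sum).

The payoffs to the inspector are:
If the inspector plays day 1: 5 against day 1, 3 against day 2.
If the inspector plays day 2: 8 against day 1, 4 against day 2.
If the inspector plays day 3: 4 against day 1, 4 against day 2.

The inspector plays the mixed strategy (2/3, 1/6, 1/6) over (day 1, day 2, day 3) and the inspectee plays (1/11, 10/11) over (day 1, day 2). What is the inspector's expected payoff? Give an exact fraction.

Against (1/11, 10/11), each row's expected payoff is day 1: 35/11; day 2: 48/11; day 3: 4.
Taking the (2/3, 1/6, 1/6)-weighted average: (2/3)·(35/11) + (1/6)·(48/11) + (1/6)·(4) = 116/33.

116/33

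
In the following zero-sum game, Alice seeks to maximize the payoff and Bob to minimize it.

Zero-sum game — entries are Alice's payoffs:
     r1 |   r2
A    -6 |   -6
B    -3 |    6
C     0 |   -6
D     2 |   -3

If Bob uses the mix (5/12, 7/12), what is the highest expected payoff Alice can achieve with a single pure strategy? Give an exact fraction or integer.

9/4

A: (-6)·(5/12) + (-6)·(7/12) = -6.
B: (-3)·(5/12) + (6)·(7/12) = 9/4.
C: (0)·(5/12) + (-6)·(7/12) = -7/2.
D: (2)·(5/12) + (-3)·(7/12) = -11/12.
The best pure response is B with expected payoff 9/4.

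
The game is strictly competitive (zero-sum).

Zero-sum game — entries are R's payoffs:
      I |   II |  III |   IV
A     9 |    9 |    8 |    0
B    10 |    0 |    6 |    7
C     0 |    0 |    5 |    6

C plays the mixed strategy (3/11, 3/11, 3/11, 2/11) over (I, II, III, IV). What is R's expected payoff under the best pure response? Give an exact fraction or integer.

A: (9)·(3/11) + (9)·(3/11) + (8)·(3/11) + (0)·(2/11) = 78/11.
B: (10)·(3/11) + (0)·(3/11) + (6)·(3/11) + (7)·(2/11) = 62/11.
C: (0)·(3/11) + (0)·(3/11) + (5)·(3/11) + (6)·(2/11) = 27/11.
The best pure response is A with expected payoff 78/11.

78/11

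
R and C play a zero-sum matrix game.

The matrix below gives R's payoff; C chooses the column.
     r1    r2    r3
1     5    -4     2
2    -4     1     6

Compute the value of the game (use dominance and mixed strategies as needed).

Column r3 is strictly dominated by r2 for C (it gives R more in every row).
The remaining 2×2 game on (1, 2) × (r1, r2) has no saddle point. Let R play 1 with probability p; indifference gives 5p − 4(1−p) = −4p + (1−p), so p = 5/14.
Similarly C's optimal q on r1 is 5/14, and the value is 5·(5/14) + (-4)·(9/14) = -11/14.

-11/14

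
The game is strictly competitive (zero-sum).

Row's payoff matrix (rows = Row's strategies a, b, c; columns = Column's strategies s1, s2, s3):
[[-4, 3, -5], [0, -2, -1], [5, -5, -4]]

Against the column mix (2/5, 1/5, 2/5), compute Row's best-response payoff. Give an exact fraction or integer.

-3/5

a: (-4)·(2/5) + (3)·(1/5) + (-5)·(2/5) = -3.
b: (0)·(2/5) + (-2)·(1/5) + (-1)·(2/5) = -4/5.
c: (5)·(2/5) + (-5)·(1/5) + (-4)·(2/5) = -3/5.
The best pure response is c with expected payoff -3/5.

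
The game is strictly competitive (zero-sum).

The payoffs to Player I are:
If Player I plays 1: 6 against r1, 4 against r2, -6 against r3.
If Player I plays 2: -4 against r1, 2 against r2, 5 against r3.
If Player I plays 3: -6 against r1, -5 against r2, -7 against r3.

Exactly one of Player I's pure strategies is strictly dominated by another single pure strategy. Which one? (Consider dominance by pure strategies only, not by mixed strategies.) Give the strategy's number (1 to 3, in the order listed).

Compare 3 with 1: 6 > -6, 4 > -5, -6 > -7.
So 1 strictly dominates 3 for Player I; 3 is strictly dominated.

3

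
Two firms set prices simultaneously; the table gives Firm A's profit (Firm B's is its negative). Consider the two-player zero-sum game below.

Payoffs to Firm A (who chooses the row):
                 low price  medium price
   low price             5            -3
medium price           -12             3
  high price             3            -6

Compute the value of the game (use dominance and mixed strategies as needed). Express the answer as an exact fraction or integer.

Row high price is strictly dominated by row low price, so Firm A never plays it.
The remaining 2×2 game on (low price, medium price) × (low price, medium price) has no saddle point. Let Firm A play low price with probability p; indifference gives 5p − 12(1−p) = −3p + 3(1−p), so p = 15/23.
Similarly Firm B's optimal q on low price is 6/23, and the value is 5·(6/23) + (-3)·(17/23) = -21/23.

-21/23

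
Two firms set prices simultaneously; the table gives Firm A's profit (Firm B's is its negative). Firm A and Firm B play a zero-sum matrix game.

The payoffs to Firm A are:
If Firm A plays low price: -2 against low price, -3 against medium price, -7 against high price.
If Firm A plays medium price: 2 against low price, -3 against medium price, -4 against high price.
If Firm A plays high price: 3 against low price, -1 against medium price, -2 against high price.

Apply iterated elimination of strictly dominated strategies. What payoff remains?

-2

Column low price is strictly dominated by medium price for Firm B (-3<-2, -3<2, -1<3); eliminate low price.
Column medium price is strictly dominated by high price for Firm B (-7<-3, -4<-3, -2<-1); eliminate medium price.
Row medium price is strictly dominated by row high price (-2>-4); eliminate medium price.
Row low price is strictly dominated by row high price (-2>-7); eliminate low price.
Only (high price, high price) remains, with payoff -2.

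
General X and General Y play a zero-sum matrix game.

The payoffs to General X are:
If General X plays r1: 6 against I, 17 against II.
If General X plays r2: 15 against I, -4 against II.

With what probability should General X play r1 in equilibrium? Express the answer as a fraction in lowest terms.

Row minima are 6 and -4, so General X's maximin is 6; column maxima are 15 and 17, so General Y's minimax is 15. These differ, so the equilibrium is in mixed strategies.
Let General X play r1 with probability p. General Y is indifferent when 6p + 15(1−p) = 17p − 4(1−p), giving p = 19/30.

19/30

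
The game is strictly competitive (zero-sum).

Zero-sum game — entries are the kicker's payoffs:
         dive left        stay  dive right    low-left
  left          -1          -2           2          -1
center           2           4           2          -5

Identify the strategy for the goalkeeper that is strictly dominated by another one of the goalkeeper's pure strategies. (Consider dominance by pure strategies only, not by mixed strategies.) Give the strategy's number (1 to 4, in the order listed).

The goalkeeper prefers columns that give the kicker less. Compare dive right with low-left: -1 < 2, -5 < 2.
So low-left strictly dominates dive right for the goalkeeper; dive right is strictly dominated.

3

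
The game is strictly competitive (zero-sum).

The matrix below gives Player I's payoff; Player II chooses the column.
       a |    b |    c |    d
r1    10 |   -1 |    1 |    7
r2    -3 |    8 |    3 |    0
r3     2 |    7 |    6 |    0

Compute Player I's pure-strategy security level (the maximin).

The worst-case payoff for each row is r1: -1, r2: -3, r3: 0.
The best of these is 0.

0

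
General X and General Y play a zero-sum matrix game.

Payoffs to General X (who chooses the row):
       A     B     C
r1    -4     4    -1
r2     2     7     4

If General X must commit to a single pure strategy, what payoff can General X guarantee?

The worst-case payoff for each row is r1: -4, r2: 2.
The best of these is 2.

2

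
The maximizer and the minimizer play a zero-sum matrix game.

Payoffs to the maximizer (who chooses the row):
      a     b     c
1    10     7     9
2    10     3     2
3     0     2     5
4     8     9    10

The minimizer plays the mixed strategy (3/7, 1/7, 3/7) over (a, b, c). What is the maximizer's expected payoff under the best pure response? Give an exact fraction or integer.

1: (10)·(3/7) + (7)·(1/7) + (9)·(3/7) = 64/7.
2: (10)·(3/7) + (3)·(1/7) + (2)·(3/7) = 39/7.
3: (0)·(3/7) + (2)·(1/7) + (5)·(3/7) = 17/7.
4: (8)·(3/7) + (9)·(1/7) + (10)·(3/7) = 9.
The best pure response is 1 with expected payoff 64/7.

64/7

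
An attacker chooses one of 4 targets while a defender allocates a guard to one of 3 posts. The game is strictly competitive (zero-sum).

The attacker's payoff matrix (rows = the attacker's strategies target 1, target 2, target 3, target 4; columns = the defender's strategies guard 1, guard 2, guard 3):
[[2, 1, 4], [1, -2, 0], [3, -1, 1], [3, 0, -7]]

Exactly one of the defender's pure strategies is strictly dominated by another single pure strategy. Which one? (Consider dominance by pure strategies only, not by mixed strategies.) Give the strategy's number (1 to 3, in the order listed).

The defender prefers columns that give the attacker less. Compare guard 1 with guard 2: 1 < 2, -2 < 1, -1 < 3, 0 < 3.
So guard 2 strictly dominates guard 1 for the defender; guard 1 is strictly dominated.

1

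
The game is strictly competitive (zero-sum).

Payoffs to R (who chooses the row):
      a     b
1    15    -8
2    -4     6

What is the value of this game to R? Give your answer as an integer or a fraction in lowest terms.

Row minima are -8 and -4, so R's maximin is -4; column maxima are 15 and 6, so C's minimax is 6. These differ, so the equilibrium is in mixed strategies.
Let R play 1 with probability p. C is indifferent when 15p − 4(1−p) = −8p + 6(1−p), giving p = 10/33.
Let C play a with probability q. R is indifferent when 15q − 8(1−q) = −4q + 6(1−q), giving q = 14/33.
The value is 15·(14/33) + (-8)·(19/33) = 58/33.

58/33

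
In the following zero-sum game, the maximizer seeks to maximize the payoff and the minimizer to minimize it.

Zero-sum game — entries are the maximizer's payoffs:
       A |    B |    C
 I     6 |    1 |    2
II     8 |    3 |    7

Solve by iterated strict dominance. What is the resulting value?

Column A is strictly dominated by B for the minimizer (1<6, 3<8); eliminate A.
Row I is strictly dominated by row II (3>1, 7>2); eliminate I.
Column C is strictly dominated by B for the minimizer (3<7); eliminate C.
Only (II, B) remains, with payoff 3.

3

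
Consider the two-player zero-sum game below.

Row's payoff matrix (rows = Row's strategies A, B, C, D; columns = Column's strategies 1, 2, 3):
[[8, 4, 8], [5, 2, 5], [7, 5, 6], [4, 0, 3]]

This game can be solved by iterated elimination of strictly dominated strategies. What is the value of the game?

Column 1 is strictly dominated by 2 for Column (4<8, 2<5, 5<7, 0<4); eliminate 1.
Row B is strictly dominated by row A (4>2, 8>5); eliminate B.
Row D is strictly dominated by row A (4>0, 8>3); eliminate D.
Column 3 is strictly dominated by 2 for Column (4<8, 5<6); eliminate 3.
Row A is strictly dominated by row C (5>4); eliminate A.
Only (C, 2) remains, with payoff 5.

5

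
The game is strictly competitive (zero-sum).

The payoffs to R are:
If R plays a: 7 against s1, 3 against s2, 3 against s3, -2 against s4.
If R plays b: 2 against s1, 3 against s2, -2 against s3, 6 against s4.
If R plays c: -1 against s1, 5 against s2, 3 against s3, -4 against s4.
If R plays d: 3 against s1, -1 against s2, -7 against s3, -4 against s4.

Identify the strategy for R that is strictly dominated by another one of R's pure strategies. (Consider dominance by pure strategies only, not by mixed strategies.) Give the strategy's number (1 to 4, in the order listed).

4

Compare d with a: 7 > 3, 3 > -1, 3 > -7, -2 > -4.
So a strictly dominates d for R; d is strictly dominated.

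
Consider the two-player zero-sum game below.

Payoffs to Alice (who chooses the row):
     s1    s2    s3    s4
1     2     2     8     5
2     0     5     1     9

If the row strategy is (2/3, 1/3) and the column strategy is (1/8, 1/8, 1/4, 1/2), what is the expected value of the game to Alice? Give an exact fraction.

Against (1/8, 1/8, 1/4, 1/2), each row's expected payoff is 1: 5; 2: 43/8.
Taking the (2/3, 1/3)-weighted average: (2/3)·(5) + (1/3)·(43/8) = 41/8.

41/8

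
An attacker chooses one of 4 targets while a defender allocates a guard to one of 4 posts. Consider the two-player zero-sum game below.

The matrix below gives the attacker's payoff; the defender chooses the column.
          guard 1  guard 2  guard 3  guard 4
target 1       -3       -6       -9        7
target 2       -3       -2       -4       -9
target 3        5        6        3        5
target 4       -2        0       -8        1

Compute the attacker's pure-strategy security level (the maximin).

3

The worst-case payoff for each row is target 1: -9, target 2: -9, target 3: 3, target 4: -8.
The best of these is 3.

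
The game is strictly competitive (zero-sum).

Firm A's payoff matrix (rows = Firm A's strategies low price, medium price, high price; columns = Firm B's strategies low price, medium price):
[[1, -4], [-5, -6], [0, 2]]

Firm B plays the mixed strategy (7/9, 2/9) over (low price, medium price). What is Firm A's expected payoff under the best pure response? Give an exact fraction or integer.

4/9

low price: (1)·(7/9) + (-4)·(2/9) = -1/9.
medium price: (-5)·(7/9) + (-6)·(2/9) = -47/9.
high price: (0)·(7/9) + (2)·(2/9) = 4/9.
The best pure response is high price with expected payoff 4/9.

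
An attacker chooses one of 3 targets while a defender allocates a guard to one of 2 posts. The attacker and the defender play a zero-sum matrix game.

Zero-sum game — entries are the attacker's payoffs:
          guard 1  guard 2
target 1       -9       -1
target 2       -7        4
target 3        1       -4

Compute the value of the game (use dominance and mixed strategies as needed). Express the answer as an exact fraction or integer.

-3/2

Row target 1 is strictly dominated by row target 2, so the attacker never plays it.
The remaining 2×2 game on (target 2, target 3) × (guard 1, guard 2) has no saddle point. Let the attacker play target 2 with probability p; indifference gives −7p + (1−p) = 4p − 4(1−p), so p = 5/16.
Similarly the defender's optimal q on guard 1 is 1/2, and the value is -7·(1/2) + (4)·(1/2) = -3/2.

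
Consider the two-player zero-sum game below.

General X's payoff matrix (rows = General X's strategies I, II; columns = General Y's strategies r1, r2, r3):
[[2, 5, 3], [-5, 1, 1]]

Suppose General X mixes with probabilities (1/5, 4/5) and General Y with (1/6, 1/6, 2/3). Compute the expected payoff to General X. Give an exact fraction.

Against (1/6, 1/6, 2/3), each row's expected payoff is I: 19/6; II: 0.
Taking the (1/5, 4/5)-weighted average: (1/5)·(19/6) + (4/5)·(0) = 19/30.

19/30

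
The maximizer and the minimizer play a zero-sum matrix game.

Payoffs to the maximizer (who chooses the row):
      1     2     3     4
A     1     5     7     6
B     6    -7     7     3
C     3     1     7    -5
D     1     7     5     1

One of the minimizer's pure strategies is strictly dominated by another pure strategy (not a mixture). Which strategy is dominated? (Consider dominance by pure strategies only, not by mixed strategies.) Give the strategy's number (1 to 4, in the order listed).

3

The minimizer prefers columns that give the maximizer less. Compare 3 with 1: 1 < 7, 6 < 7, 3 < 7, 1 < 5.
So 1 strictly dominates 3 for the minimizer; 3 is strictly dominated.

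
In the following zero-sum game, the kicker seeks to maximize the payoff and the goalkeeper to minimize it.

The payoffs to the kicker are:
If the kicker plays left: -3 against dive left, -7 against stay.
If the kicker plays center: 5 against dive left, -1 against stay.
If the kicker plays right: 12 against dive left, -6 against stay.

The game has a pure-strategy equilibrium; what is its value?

Row minima: -7, -1, -6 → the kicker's maximin is -1.
Column maxima: 12, -1 → the goalkeeper's minimax is -1.
They coincide at (center, stay), so the value is -1.

-1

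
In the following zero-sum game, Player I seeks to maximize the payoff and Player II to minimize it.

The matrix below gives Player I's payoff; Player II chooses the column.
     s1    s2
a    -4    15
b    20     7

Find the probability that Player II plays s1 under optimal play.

Row minima are -4 and 7, so Player I's maximin is 7; column maxima are 20 and 15, so Player II's minimax is 15. These differ, so the equilibrium is in mixed strategies.
Let Player II play s1 with probability q. Player I is indifferent when −4q + 15(1−q) = 20q + 7(1−q), giving q = 1/4.

1/4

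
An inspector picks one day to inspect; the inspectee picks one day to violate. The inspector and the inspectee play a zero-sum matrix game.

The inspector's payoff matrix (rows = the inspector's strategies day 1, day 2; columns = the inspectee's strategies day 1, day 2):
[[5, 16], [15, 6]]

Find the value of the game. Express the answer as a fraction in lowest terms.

21/2

Row minima are 5 and 6, so the inspector's maximin is 6; column maxima are 15 and 16, so the inspectee's minimax is 15. These differ, so the equilibrium is in mixed strategies.
Let the inspector play day 1 with probability p. The inspectee is indifferent when 5p + 15(1−p) = 16p + 6(1−p), giving p = 9/20.
Let the inspectee play day 1 with probability q. The inspector is indifferent when 5q + 16(1−q) = 15q + 6(1−q), giving q = 1/2.
The value is 5·(1/2) + (16)·(1/2) = 21/2.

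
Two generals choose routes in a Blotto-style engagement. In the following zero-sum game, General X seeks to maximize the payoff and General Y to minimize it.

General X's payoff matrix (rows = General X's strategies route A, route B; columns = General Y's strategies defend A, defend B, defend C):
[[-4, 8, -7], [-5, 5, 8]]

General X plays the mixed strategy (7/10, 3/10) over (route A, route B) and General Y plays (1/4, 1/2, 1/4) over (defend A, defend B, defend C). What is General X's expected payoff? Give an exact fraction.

Against (1/4, 1/2, 1/4), each row's expected payoff is route A: 5/4; route B: 13/4.
Taking the (7/10, 3/10)-weighted average: (7/10)·(5/4) + (3/10)·(13/4) = 37/20.

37/20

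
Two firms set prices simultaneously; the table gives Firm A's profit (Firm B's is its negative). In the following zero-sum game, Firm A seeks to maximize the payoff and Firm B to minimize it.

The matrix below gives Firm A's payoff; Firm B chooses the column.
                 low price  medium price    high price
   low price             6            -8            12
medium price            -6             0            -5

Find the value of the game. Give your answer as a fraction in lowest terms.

-12/5

Column high price is strictly dominated by low price for Firm B (it gives Firm A more in every row).
The remaining 2×2 game on (low price, medium price) × (low price, medium price) has no saddle point. Let Firm A play low price with probability p; indifference gives 6p − 6(1−p) = −8p, so p = 3/10.
Similarly Firm B's optimal q on low price is 2/5, and the value is 6·(2/5) + (-8)·(3/5) = -12/5.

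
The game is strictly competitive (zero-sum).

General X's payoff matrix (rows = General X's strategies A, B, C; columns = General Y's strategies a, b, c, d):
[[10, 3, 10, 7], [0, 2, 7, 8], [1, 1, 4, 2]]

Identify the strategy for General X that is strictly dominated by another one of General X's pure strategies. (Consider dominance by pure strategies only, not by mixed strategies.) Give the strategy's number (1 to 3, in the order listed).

3

Compare C with A: 10 > 1, 3 > 1, 10 > 4, 7 > 2.
So A strictly dominates C for General X; C is strictly dominated.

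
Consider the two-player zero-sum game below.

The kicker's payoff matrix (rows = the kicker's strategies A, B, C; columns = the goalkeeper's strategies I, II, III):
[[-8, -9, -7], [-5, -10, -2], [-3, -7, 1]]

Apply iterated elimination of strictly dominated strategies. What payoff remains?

Row A is strictly dominated by row C (-3>-8, -7>-9, 1>-7); eliminate A.
Column III is strictly dominated by I for the goalkeeper (-5<-2, -3<1); eliminate III.
Column I is strictly dominated by II for the goalkeeper (-10<-5, -7<-3); eliminate I.
Row B is strictly dominated by row C (-7>-10); eliminate B.
Only (C, II) remains, with payoff -7.

-7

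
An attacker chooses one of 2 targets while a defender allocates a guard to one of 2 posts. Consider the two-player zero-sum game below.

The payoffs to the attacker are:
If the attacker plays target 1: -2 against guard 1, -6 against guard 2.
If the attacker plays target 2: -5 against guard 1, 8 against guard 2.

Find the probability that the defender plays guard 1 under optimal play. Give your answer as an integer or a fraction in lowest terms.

14/17

Row minima are -6 and -5, so the attacker's maximin is -5; column maxima are -2 and 8, so the defender's minimax is -2. These differ, so the equilibrium is in mixed strategies.
Let the defender play guard 1 with probability q. The attacker is indifferent when −2q − 6(1−q) = −5q + 8(1−q), giving q = 14/17.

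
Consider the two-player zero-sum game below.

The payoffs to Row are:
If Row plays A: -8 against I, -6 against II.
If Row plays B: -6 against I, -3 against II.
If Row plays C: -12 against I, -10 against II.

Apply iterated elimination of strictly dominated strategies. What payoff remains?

-6

Row A is strictly dominated by row B (-6>-8, -3>-6); eliminate A.
Row C is strictly dominated by row B (-6>-12, -3>-10); eliminate C.
Column II is strictly dominated by I for Column (-6<-3); eliminate II.
Only (B, I) remains, with payoff -6.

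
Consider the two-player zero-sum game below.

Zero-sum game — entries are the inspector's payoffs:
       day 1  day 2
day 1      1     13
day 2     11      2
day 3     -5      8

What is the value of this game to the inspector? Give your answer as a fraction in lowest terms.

47/7

Row day 3 is strictly dominated by row day 1, so the inspector never plays it.
The remaining 2×2 game on (day 1, day 2) × (day 1, day 2) has no saddle point. Let the inspector play day 1 with probability p; indifference gives p + 11(1−p) = 13p + 2(1−p), so p = 3/7.
Similarly the inspectee's optimal q on day 1 is 11/21, and the value is 1·(11/21) + (13)·(10/21) = 47/7.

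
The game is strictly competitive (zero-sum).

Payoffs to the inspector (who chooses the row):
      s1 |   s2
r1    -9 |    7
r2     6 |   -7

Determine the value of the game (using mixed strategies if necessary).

Row minima are -9 and -7, so the inspector's maximin is -7; column maxima are 6 and 7, so the inspectee's minimax is 6. These differ, so the equilibrium is in mixed strategies.
Let the inspector play r1 with probability p. The inspectee is indifferent when −9p + 6(1−p) = 7p − 7(1−p), giving p = 13/29.
Let the inspectee play s1 with probability q. The inspector is indifferent when −9q + 7(1−q) = 6q − 7(1−q), giving q = 14/29.
The value is -9·(14/29) + (7)·(15/29) = -21/29.

-21/29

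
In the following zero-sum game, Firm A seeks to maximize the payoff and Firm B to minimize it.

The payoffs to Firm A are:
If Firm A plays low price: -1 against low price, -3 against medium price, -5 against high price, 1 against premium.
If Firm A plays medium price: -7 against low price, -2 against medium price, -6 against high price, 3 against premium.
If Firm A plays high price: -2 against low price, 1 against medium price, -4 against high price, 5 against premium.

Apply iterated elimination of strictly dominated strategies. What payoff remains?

Row medium price is strictly dominated by row high price (-2>-7, 1>-2, -4>-6, 5>3); eliminate medium price.
Column low price is strictly dominated by high price for Firm B (-5<-1, -4<-2); eliminate low price.
Row low price is strictly dominated by row high price (1>-3, -4>-5, 5>1); eliminate low price.
Column premium is strictly dominated by medium price for Firm B (1<5); eliminate premium.
Column medium price is strictly dominated by high price for Firm B (-4<1); eliminate medium price.
Only (high price, high price) remains, with payoff -4.

-4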